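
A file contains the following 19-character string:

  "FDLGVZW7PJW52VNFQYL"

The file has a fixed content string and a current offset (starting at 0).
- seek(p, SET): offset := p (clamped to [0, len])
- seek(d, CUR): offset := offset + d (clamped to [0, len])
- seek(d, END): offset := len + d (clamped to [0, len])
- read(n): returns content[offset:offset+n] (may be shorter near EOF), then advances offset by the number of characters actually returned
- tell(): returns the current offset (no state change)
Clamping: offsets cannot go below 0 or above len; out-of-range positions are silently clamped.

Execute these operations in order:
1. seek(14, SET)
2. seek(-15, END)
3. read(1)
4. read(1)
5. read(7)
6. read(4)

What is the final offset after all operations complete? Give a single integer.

Answer: 17

Derivation:
After 1 (seek(14, SET)): offset=14
After 2 (seek(-15, END)): offset=4
After 3 (read(1)): returned 'V', offset=5
After 4 (read(1)): returned 'Z', offset=6
After 5 (read(7)): returned 'W7PJW52', offset=13
After 6 (read(4)): returned 'VNFQ', offset=17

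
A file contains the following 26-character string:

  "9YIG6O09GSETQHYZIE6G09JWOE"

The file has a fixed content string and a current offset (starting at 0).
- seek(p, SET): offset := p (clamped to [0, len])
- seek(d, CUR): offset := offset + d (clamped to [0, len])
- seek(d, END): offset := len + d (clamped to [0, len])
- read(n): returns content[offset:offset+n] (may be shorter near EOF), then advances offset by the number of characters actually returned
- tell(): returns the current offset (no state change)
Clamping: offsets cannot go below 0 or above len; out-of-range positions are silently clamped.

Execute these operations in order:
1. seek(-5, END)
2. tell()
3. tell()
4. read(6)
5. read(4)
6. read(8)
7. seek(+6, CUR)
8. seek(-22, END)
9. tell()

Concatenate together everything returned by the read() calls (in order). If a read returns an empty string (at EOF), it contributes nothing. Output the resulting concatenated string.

Answer: 9JWOE

Derivation:
After 1 (seek(-5, END)): offset=21
After 2 (tell()): offset=21
After 3 (tell()): offset=21
After 4 (read(6)): returned '9JWOE', offset=26
After 5 (read(4)): returned '', offset=26
After 6 (read(8)): returned '', offset=26
After 7 (seek(+6, CUR)): offset=26
After 8 (seek(-22, END)): offset=4
After 9 (tell()): offset=4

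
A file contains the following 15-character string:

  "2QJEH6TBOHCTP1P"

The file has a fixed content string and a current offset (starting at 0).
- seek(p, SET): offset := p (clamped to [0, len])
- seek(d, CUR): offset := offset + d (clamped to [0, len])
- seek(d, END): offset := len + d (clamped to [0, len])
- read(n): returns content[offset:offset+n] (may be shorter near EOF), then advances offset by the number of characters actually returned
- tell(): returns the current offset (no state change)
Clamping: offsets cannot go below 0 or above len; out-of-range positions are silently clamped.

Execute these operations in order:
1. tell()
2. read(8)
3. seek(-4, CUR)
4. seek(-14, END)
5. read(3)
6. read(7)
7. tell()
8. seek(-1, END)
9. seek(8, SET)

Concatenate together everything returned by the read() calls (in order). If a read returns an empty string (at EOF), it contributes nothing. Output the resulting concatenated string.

Answer: 2QJEH6TBQJEH6TBOHC

Derivation:
After 1 (tell()): offset=0
After 2 (read(8)): returned '2QJEH6TB', offset=8
After 3 (seek(-4, CUR)): offset=4
After 4 (seek(-14, END)): offset=1
After 5 (read(3)): returned 'QJE', offset=4
After 6 (read(7)): returned 'H6TBOHC', offset=11
After 7 (tell()): offset=11
After 8 (seek(-1, END)): offset=14
After 9 (seek(8, SET)): offset=8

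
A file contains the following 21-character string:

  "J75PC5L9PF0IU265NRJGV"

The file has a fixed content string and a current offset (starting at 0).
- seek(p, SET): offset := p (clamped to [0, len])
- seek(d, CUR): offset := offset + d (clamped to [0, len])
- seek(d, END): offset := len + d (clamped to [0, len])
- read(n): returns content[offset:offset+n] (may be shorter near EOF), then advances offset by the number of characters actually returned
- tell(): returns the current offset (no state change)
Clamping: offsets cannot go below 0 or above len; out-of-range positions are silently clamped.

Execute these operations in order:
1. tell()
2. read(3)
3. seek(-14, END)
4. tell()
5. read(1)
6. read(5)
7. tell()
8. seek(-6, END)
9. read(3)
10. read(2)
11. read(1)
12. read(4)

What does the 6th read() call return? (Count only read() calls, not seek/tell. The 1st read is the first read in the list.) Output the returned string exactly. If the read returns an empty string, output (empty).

After 1 (tell()): offset=0
After 2 (read(3)): returned 'J75', offset=3
After 3 (seek(-14, END)): offset=7
After 4 (tell()): offset=7
After 5 (read(1)): returned '9', offset=8
After 6 (read(5)): returned 'PF0IU', offset=13
After 7 (tell()): offset=13
After 8 (seek(-6, END)): offset=15
After 9 (read(3)): returned '5NR', offset=18
After 10 (read(2)): returned 'JG', offset=20
After 11 (read(1)): returned 'V', offset=21
After 12 (read(4)): returned '', offset=21

Answer: V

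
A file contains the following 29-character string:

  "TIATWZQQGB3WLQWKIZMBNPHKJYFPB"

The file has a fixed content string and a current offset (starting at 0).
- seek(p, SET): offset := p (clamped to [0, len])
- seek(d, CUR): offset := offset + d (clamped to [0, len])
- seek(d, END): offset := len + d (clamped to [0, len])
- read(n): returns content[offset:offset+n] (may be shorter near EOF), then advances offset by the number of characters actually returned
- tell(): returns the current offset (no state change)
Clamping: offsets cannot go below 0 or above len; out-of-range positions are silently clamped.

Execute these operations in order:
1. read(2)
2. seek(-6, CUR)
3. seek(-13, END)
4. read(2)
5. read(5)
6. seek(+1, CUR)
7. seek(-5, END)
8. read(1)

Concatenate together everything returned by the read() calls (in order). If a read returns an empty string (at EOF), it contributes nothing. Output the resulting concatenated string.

Answer: TIIZMBNPHJ

Derivation:
After 1 (read(2)): returned 'TI', offset=2
After 2 (seek(-6, CUR)): offset=0
After 3 (seek(-13, END)): offset=16
After 4 (read(2)): returned 'IZ', offset=18
After 5 (read(5)): returned 'MBNPH', offset=23
After 6 (seek(+1, CUR)): offset=24
After 7 (seek(-5, END)): offset=24
After 8 (read(1)): returned 'J', offset=25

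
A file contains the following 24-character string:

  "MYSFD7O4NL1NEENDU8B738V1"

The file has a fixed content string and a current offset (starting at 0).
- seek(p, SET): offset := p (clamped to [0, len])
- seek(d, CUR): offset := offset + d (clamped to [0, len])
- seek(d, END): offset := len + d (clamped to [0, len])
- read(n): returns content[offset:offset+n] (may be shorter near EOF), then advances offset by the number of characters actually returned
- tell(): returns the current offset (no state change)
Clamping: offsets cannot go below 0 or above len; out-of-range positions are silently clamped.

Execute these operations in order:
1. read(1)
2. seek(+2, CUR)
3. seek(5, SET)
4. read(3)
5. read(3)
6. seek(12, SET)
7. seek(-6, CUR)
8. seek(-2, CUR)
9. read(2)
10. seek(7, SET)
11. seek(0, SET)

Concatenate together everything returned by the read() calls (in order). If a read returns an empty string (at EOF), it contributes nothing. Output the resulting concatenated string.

After 1 (read(1)): returned 'M', offset=1
After 2 (seek(+2, CUR)): offset=3
After 3 (seek(5, SET)): offset=5
After 4 (read(3)): returned '7O4', offset=8
After 5 (read(3)): returned 'NL1', offset=11
After 6 (seek(12, SET)): offset=12
After 7 (seek(-6, CUR)): offset=6
After 8 (seek(-2, CUR)): offset=4
After 9 (read(2)): returned 'D7', offset=6
After 10 (seek(7, SET)): offset=7
After 11 (seek(0, SET)): offset=0

Answer: M7O4NL1D7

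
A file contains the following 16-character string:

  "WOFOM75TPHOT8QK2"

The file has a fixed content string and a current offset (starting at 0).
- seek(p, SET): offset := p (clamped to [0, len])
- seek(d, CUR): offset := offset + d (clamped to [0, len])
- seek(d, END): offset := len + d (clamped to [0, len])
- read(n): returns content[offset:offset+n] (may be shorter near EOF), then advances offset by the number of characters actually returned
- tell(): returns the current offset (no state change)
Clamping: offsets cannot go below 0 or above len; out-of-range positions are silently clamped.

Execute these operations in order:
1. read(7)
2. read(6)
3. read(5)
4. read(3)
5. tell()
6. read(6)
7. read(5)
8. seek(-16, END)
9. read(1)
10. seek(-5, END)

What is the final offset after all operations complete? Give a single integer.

Answer: 11

Derivation:
After 1 (read(7)): returned 'WOFOM75', offset=7
After 2 (read(6)): returned 'TPHOT8', offset=13
After 3 (read(5)): returned 'QK2', offset=16
After 4 (read(3)): returned '', offset=16
After 5 (tell()): offset=16
After 6 (read(6)): returned '', offset=16
After 7 (read(5)): returned '', offset=16
After 8 (seek(-16, END)): offset=0
After 9 (read(1)): returned 'W', offset=1
After 10 (seek(-5, END)): offset=11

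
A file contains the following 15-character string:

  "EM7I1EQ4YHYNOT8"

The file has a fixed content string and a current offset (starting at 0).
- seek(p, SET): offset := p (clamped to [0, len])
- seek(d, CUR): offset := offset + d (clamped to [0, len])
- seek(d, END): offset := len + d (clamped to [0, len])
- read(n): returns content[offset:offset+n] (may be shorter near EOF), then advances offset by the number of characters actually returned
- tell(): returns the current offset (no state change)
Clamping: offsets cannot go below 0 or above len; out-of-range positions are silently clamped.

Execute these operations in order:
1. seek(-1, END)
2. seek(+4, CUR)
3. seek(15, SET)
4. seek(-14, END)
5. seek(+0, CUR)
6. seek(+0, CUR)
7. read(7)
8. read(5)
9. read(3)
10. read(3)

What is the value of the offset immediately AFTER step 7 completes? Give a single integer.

After 1 (seek(-1, END)): offset=14
After 2 (seek(+4, CUR)): offset=15
After 3 (seek(15, SET)): offset=15
After 4 (seek(-14, END)): offset=1
After 5 (seek(+0, CUR)): offset=1
After 6 (seek(+0, CUR)): offset=1
After 7 (read(7)): returned 'M7I1EQ4', offset=8

Answer: 8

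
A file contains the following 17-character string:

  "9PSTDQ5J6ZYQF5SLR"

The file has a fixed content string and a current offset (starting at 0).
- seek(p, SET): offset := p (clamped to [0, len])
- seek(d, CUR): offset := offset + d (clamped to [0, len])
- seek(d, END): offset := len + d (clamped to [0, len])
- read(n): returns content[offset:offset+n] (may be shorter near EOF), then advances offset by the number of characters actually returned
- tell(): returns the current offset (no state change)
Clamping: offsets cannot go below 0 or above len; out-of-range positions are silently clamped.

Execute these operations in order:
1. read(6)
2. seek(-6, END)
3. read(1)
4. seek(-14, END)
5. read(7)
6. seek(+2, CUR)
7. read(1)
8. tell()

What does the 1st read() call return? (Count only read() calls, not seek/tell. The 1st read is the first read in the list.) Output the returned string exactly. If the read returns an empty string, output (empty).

Answer: 9PSTDQ

Derivation:
After 1 (read(6)): returned '9PSTDQ', offset=6
After 2 (seek(-6, END)): offset=11
After 3 (read(1)): returned 'Q', offset=12
After 4 (seek(-14, END)): offset=3
After 5 (read(7)): returned 'TDQ5J6Z', offset=10
After 6 (seek(+2, CUR)): offset=12
After 7 (read(1)): returned 'F', offset=13
After 8 (tell()): offset=13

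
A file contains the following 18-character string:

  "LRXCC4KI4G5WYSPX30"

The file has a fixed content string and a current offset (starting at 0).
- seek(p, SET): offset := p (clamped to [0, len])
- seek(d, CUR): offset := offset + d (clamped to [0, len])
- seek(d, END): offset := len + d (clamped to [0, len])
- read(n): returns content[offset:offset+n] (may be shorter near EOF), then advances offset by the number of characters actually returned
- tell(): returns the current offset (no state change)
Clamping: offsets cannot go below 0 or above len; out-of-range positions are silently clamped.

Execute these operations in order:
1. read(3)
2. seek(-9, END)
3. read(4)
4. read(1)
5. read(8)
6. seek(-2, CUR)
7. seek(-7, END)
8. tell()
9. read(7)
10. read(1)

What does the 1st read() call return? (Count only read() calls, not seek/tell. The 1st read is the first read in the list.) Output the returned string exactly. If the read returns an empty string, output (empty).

Answer: LRX

Derivation:
After 1 (read(3)): returned 'LRX', offset=3
After 2 (seek(-9, END)): offset=9
After 3 (read(4)): returned 'G5WY', offset=13
After 4 (read(1)): returned 'S', offset=14
After 5 (read(8)): returned 'PX30', offset=18
After 6 (seek(-2, CUR)): offset=16
After 7 (seek(-7, END)): offset=11
After 8 (tell()): offset=11
After 9 (read(7)): returned 'WYSPX30', offset=18
After 10 (read(1)): returned '', offset=18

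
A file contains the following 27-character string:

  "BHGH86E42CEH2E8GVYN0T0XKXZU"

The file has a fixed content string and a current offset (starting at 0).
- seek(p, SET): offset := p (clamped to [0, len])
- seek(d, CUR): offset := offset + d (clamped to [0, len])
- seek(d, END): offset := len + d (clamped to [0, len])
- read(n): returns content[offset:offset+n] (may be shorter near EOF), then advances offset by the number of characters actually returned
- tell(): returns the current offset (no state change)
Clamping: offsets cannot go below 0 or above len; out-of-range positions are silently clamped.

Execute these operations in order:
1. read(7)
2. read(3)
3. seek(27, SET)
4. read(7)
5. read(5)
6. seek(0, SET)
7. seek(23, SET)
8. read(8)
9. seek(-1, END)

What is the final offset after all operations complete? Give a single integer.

After 1 (read(7)): returned 'BHGH86E', offset=7
After 2 (read(3)): returned '42C', offset=10
After 3 (seek(27, SET)): offset=27
After 4 (read(7)): returned '', offset=27
After 5 (read(5)): returned '', offset=27
After 6 (seek(0, SET)): offset=0
After 7 (seek(23, SET)): offset=23
After 8 (read(8)): returned 'KXZU', offset=27
After 9 (seek(-1, END)): offset=26

Answer: 26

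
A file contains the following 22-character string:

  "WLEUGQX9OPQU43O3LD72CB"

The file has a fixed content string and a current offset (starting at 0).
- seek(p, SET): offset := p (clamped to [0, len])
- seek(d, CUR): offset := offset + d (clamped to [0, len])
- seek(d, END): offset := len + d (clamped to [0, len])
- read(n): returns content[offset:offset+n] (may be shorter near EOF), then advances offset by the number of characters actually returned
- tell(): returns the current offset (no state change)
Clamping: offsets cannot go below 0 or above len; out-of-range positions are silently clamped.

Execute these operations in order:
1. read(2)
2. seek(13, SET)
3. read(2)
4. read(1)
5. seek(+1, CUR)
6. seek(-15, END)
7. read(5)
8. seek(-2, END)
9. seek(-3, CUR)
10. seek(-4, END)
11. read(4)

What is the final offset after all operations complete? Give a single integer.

After 1 (read(2)): returned 'WL', offset=2
After 2 (seek(13, SET)): offset=13
After 3 (read(2)): returned '3O', offset=15
After 4 (read(1)): returned '3', offset=16
After 5 (seek(+1, CUR)): offset=17
After 6 (seek(-15, END)): offset=7
After 7 (read(5)): returned '9OPQU', offset=12
After 8 (seek(-2, END)): offset=20
After 9 (seek(-3, CUR)): offset=17
After 10 (seek(-4, END)): offset=18
After 11 (read(4)): returned '72CB', offset=22

Answer: 22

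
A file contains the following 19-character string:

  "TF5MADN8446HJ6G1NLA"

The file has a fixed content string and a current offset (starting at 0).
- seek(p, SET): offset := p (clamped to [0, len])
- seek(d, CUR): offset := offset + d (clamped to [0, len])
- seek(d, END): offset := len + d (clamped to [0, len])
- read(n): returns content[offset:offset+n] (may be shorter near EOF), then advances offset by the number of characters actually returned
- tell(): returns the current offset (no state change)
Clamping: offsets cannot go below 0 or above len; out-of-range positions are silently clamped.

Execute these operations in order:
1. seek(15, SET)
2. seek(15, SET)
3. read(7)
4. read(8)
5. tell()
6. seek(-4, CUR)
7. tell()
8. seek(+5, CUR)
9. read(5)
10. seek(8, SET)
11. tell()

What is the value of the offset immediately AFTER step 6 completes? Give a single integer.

Answer: 15

Derivation:
After 1 (seek(15, SET)): offset=15
After 2 (seek(15, SET)): offset=15
After 3 (read(7)): returned '1NLA', offset=19
After 4 (read(8)): returned '', offset=19
After 5 (tell()): offset=19
After 6 (seek(-4, CUR)): offset=15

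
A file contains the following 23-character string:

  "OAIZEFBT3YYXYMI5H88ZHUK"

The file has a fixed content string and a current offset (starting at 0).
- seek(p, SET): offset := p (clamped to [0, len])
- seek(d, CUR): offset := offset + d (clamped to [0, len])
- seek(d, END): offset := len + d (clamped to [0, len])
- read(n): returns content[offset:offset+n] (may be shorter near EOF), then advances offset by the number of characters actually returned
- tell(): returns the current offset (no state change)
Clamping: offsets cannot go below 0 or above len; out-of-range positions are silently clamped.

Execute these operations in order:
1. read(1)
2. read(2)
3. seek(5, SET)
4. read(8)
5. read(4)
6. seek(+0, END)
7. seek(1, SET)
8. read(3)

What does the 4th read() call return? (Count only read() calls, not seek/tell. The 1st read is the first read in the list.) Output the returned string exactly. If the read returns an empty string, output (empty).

Answer: MI5H

Derivation:
After 1 (read(1)): returned 'O', offset=1
After 2 (read(2)): returned 'AI', offset=3
After 3 (seek(5, SET)): offset=5
After 4 (read(8)): returned 'FBT3YYXY', offset=13
After 5 (read(4)): returned 'MI5H', offset=17
After 6 (seek(+0, END)): offset=23
After 7 (seek(1, SET)): offset=1
After 8 (read(3)): returned 'AIZ', offset=4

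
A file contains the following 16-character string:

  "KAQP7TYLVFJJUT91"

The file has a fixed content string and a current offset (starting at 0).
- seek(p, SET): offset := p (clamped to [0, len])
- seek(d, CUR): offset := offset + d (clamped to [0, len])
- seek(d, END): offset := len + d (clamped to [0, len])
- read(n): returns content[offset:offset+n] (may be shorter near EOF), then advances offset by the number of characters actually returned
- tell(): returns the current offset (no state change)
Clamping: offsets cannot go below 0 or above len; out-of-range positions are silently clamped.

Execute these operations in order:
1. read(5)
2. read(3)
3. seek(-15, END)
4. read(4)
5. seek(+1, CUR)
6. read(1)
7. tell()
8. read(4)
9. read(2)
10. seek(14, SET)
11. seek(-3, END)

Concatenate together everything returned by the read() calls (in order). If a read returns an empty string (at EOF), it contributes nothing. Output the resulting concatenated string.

Answer: KAQP7TYLAQP7YLVFJJU

Derivation:
After 1 (read(5)): returned 'KAQP7', offset=5
After 2 (read(3)): returned 'TYL', offset=8
After 3 (seek(-15, END)): offset=1
After 4 (read(4)): returned 'AQP7', offset=5
After 5 (seek(+1, CUR)): offset=6
After 6 (read(1)): returned 'Y', offset=7
After 7 (tell()): offset=7
After 8 (read(4)): returned 'LVFJ', offset=11
After 9 (read(2)): returned 'JU', offset=13
After 10 (seek(14, SET)): offset=14
After 11 (seek(-3, END)): offset=13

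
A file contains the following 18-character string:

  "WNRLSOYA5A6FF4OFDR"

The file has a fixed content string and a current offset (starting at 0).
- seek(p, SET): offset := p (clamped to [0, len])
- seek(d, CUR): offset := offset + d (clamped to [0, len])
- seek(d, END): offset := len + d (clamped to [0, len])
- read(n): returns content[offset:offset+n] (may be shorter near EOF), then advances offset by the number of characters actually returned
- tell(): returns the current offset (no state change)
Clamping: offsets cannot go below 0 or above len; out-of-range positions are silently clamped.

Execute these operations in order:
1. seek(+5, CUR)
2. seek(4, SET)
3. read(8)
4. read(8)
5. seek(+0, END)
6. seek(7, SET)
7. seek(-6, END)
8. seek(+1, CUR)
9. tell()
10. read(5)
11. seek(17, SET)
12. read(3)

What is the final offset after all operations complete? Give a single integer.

After 1 (seek(+5, CUR)): offset=5
After 2 (seek(4, SET)): offset=4
After 3 (read(8)): returned 'SOYA5A6F', offset=12
After 4 (read(8)): returned 'F4OFDR', offset=18
After 5 (seek(+0, END)): offset=18
After 6 (seek(7, SET)): offset=7
After 7 (seek(-6, END)): offset=12
After 8 (seek(+1, CUR)): offset=13
After 9 (tell()): offset=13
After 10 (read(5)): returned '4OFDR', offset=18
After 11 (seek(17, SET)): offset=17
After 12 (read(3)): returned 'R', offset=18

Answer: 18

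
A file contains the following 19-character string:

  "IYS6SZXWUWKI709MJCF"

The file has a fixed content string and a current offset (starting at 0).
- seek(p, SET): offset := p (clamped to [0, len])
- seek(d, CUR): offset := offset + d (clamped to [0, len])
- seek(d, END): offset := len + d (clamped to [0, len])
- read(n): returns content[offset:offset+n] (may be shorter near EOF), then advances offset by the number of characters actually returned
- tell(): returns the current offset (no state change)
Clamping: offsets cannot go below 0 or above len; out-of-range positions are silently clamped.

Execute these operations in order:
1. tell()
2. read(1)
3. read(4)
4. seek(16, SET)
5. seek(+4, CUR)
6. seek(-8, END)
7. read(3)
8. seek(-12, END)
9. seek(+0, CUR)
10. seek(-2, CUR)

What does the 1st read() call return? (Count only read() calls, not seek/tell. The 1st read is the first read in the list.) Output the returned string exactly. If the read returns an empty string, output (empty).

After 1 (tell()): offset=0
After 2 (read(1)): returned 'I', offset=1
After 3 (read(4)): returned 'YS6S', offset=5
After 4 (seek(16, SET)): offset=16
After 5 (seek(+4, CUR)): offset=19
After 6 (seek(-8, END)): offset=11
After 7 (read(3)): returned 'I70', offset=14
After 8 (seek(-12, END)): offset=7
After 9 (seek(+0, CUR)): offset=7
After 10 (seek(-2, CUR)): offset=5

Answer: I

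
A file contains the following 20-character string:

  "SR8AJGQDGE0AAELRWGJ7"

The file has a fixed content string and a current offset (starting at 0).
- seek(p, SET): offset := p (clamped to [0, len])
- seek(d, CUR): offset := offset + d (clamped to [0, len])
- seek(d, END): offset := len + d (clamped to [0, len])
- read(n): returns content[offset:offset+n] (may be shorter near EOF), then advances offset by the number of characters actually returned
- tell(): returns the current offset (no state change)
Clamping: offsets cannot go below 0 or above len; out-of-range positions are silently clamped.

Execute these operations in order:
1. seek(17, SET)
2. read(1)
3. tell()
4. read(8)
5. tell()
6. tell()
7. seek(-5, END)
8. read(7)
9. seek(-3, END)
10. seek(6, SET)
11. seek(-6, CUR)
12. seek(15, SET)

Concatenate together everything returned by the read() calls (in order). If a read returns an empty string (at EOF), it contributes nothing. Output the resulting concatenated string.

After 1 (seek(17, SET)): offset=17
After 2 (read(1)): returned 'G', offset=18
After 3 (tell()): offset=18
After 4 (read(8)): returned 'J7', offset=20
After 5 (tell()): offset=20
After 6 (tell()): offset=20
After 7 (seek(-5, END)): offset=15
After 8 (read(7)): returned 'RWGJ7', offset=20
After 9 (seek(-3, END)): offset=17
After 10 (seek(6, SET)): offset=6
After 11 (seek(-6, CUR)): offset=0
After 12 (seek(15, SET)): offset=15

Answer: GJ7RWGJ7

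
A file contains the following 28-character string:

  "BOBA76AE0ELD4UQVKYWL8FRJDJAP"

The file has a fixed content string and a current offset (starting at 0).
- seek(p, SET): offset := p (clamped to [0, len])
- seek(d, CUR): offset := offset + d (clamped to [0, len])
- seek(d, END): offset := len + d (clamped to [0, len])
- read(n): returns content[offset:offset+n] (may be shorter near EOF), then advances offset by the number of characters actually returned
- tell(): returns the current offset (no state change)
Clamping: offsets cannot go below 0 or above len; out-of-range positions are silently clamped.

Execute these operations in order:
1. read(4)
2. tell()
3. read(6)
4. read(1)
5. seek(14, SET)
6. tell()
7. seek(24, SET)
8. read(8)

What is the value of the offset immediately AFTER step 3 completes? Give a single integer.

After 1 (read(4)): returned 'BOBA', offset=4
After 2 (tell()): offset=4
After 3 (read(6)): returned '76AE0E', offset=10

Answer: 10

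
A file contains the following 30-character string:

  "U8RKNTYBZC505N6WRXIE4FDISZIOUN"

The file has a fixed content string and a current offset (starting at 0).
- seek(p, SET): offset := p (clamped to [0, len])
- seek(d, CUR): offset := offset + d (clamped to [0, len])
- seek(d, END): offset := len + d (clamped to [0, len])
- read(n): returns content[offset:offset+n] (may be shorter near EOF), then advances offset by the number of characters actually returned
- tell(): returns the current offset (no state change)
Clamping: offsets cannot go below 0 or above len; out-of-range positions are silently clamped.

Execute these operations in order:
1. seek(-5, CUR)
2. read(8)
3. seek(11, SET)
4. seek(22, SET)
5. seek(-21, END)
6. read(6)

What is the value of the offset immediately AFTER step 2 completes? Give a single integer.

Answer: 8

Derivation:
After 1 (seek(-5, CUR)): offset=0
After 2 (read(8)): returned 'U8RKNTYB', offset=8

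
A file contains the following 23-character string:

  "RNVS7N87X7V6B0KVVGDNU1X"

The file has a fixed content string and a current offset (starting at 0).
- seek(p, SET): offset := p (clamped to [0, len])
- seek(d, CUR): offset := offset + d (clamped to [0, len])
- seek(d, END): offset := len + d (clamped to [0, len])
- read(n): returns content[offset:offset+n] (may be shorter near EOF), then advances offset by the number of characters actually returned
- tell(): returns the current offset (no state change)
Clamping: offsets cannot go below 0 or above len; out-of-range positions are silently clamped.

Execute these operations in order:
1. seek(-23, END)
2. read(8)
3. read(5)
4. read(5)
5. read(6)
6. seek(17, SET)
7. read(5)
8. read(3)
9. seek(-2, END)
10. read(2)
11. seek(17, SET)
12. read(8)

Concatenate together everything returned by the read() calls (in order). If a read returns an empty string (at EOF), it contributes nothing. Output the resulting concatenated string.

After 1 (seek(-23, END)): offset=0
After 2 (read(8)): returned 'RNVS7N87', offset=8
After 3 (read(5)): returned 'X7V6B', offset=13
After 4 (read(5)): returned '0KVVG', offset=18
After 5 (read(6)): returned 'DNU1X', offset=23
After 6 (seek(17, SET)): offset=17
After 7 (read(5)): returned 'GDNU1', offset=22
After 8 (read(3)): returned 'X', offset=23
After 9 (seek(-2, END)): offset=21
After 10 (read(2)): returned '1X', offset=23
After 11 (seek(17, SET)): offset=17
After 12 (read(8)): returned 'GDNU1X', offset=23

Answer: RNVS7N87X7V6B0KVVGDNU1XGDNU1X1XGDNU1X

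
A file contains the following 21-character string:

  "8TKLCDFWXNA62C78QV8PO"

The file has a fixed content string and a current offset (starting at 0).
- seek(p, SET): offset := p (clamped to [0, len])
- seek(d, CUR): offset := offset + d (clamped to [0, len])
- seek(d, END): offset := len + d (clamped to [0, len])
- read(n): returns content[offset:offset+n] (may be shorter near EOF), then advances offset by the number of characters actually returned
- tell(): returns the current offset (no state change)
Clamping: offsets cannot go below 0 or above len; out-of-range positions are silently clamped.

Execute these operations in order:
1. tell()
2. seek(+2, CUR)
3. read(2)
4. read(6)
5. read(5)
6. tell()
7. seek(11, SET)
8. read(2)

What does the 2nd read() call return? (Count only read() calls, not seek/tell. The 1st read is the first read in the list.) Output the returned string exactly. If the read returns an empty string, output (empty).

After 1 (tell()): offset=0
After 2 (seek(+2, CUR)): offset=2
After 3 (read(2)): returned 'KL', offset=4
After 4 (read(6)): returned 'CDFWXN', offset=10
After 5 (read(5)): returned 'A62C7', offset=15
After 6 (tell()): offset=15
After 7 (seek(11, SET)): offset=11
After 8 (read(2)): returned '62', offset=13

Answer: CDFWXN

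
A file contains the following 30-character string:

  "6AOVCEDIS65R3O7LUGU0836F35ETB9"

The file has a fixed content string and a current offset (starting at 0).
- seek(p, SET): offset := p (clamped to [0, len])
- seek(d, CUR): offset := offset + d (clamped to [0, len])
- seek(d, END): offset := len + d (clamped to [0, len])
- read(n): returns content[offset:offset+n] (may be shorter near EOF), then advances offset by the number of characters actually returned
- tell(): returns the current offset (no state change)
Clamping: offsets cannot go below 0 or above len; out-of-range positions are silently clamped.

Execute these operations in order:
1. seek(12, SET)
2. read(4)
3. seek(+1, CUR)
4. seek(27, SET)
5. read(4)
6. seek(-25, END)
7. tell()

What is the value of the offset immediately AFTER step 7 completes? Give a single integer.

Answer: 5

Derivation:
After 1 (seek(12, SET)): offset=12
After 2 (read(4)): returned '3O7L', offset=16
After 3 (seek(+1, CUR)): offset=17
After 4 (seek(27, SET)): offset=27
After 5 (read(4)): returned 'TB9', offset=30
After 6 (seek(-25, END)): offset=5
After 7 (tell()): offset=5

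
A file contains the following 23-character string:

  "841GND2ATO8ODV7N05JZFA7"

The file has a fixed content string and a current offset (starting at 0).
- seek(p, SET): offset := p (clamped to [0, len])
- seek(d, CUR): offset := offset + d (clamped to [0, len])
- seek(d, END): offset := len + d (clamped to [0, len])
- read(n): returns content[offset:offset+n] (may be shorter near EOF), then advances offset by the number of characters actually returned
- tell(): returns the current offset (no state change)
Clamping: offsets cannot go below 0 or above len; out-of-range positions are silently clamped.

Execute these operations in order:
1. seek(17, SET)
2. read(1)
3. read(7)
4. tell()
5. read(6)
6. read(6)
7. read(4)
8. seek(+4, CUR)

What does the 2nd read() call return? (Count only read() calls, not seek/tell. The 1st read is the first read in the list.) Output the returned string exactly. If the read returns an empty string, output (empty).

Answer: JZFA7

Derivation:
After 1 (seek(17, SET)): offset=17
After 2 (read(1)): returned '5', offset=18
After 3 (read(7)): returned 'JZFA7', offset=23
After 4 (tell()): offset=23
After 5 (read(6)): returned '', offset=23
After 6 (read(6)): returned '', offset=23
After 7 (read(4)): returned '', offset=23
After 8 (seek(+4, CUR)): offset=23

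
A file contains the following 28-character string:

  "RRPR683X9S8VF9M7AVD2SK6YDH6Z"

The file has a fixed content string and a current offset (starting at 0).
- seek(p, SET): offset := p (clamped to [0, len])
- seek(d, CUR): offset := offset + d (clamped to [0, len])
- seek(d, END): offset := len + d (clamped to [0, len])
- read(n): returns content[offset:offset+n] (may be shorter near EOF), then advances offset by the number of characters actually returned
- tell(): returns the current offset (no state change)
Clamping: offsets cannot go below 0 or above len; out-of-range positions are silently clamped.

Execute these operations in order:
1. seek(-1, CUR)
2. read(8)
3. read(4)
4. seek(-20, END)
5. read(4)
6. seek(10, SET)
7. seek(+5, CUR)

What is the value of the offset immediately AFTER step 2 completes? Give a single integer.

After 1 (seek(-1, CUR)): offset=0
After 2 (read(8)): returned 'RRPR683X', offset=8

Answer: 8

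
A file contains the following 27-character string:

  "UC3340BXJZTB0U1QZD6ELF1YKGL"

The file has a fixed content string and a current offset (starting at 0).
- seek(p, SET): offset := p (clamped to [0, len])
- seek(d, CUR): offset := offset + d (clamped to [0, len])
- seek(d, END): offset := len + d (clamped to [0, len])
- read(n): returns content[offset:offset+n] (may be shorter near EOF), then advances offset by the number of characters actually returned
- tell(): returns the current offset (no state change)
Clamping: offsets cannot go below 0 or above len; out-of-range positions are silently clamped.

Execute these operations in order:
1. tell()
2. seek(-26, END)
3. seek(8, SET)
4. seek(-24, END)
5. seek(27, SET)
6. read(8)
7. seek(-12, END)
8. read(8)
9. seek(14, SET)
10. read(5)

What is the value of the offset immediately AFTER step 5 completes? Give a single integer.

Answer: 27

Derivation:
After 1 (tell()): offset=0
After 2 (seek(-26, END)): offset=1
After 3 (seek(8, SET)): offset=8
After 4 (seek(-24, END)): offset=3
After 5 (seek(27, SET)): offset=27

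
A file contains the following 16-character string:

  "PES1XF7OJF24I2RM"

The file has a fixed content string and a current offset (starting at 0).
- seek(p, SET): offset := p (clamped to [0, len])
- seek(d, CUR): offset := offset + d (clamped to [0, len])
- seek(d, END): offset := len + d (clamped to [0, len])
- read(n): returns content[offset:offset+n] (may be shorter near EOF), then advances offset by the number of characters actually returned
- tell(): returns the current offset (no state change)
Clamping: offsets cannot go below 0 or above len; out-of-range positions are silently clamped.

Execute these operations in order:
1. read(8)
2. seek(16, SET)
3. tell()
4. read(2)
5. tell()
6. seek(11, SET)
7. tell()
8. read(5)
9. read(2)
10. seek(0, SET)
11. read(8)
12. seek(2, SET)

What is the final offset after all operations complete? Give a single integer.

Answer: 2

Derivation:
After 1 (read(8)): returned 'PES1XF7O', offset=8
After 2 (seek(16, SET)): offset=16
After 3 (tell()): offset=16
After 4 (read(2)): returned '', offset=16
After 5 (tell()): offset=16
After 6 (seek(11, SET)): offset=11
After 7 (tell()): offset=11
After 8 (read(5)): returned '4I2RM', offset=16
After 9 (read(2)): returned '', offset=16
After 10 (seek(0, SET)): offset=0
After 11 (read(8)): returned 'PES1XF7O', offset=8
After 12 (seek(2, SET)): offset=2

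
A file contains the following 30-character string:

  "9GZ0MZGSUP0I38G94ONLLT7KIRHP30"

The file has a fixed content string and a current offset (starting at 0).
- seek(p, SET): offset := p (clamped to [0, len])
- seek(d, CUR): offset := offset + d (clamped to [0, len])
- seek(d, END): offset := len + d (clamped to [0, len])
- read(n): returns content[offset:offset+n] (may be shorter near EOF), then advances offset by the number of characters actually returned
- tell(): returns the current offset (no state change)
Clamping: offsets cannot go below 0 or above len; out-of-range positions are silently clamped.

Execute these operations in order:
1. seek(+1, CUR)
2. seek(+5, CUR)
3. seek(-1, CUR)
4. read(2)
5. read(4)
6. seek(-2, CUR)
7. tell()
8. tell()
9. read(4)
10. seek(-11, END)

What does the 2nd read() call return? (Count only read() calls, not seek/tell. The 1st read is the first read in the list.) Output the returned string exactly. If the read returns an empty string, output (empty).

After 1 (seek(+1, CUR)): offset=1
After 2 (seek(+5, CUR)): offset=6
After 3 (seek(-1, CUR)): offset=5
After 4 (read(2)): returned 'ZG', offset=7
After 5 (read(4)): returned 'SUP0', offset=11
After 6 (seek(-2, CUR)): offset=9
After 7 (tell()): offset=9
After 8 (tell()): offset=9
After 9 (read(4)): returned 'P0I3', offset=13
After 10 (seek(-11, END)): offset=19

Answer: SUP0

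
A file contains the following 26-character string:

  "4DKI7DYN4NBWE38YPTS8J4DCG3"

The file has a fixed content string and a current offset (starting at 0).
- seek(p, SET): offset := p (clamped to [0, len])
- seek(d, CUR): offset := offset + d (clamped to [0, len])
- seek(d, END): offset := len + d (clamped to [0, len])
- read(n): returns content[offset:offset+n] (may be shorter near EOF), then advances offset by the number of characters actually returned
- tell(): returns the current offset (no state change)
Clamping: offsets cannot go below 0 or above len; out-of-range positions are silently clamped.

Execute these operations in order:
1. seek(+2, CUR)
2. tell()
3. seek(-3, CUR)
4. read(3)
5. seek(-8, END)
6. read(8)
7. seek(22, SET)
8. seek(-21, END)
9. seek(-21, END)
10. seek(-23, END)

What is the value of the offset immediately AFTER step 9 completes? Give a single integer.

After 1 (seek(+2, CUR)): offset=2
After 2 (tell()): offset=2
After 3 (seek(-3, CUR)): offset=0
After 4 (read(3)): returned '4DK', offset=3
After 5 (seek(-8, END)): offset=18
After 6 (read(8)): returned 'S8J4DCG3', offset=26
After 7 (seek(22, SET)): offset=22
After 8 (seek(-21, END)): offset=5
After 9 (seek(-21, END)): offset=5

Answer: 5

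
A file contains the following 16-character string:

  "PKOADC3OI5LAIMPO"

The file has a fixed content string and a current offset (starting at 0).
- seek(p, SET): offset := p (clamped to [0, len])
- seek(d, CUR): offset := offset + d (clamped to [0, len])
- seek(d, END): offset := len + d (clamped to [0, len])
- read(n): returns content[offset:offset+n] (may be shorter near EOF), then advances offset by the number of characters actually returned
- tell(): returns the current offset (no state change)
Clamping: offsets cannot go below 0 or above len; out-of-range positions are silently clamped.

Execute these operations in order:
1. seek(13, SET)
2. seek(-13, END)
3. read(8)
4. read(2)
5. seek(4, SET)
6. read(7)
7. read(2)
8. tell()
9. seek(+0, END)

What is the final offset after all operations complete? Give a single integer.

After 1 (seek(13, SET)): offset=13
After 2 (seek(-13, END)): offset=3
After 3 (read(8)): returned 'ADC3OI5L', offset=11
After 4 (read(2)): returned 'AI', offset=13
After 5 (seek(4, SET)): offset=4
After 6 (read(7)): returned 'DC3OI5L', offset=11
After 7 (read(2)): returned 'AI', offset=13
After 8 (tell()): offset=13
After 9 (seek(+0, END)): offset=16

Answer: 16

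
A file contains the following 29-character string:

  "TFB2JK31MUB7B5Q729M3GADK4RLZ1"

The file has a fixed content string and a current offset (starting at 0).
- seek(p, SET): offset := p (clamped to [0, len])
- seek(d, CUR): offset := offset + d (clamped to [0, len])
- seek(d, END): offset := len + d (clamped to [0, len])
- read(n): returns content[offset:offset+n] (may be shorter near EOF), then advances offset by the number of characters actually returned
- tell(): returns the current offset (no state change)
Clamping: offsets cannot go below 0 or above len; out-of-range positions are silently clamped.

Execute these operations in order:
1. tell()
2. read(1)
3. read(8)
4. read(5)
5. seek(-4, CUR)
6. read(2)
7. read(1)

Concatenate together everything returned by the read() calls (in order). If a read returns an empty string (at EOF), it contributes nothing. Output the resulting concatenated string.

Answer: TFB2JK31MUB7B5B7B

Derivation:
After 1 (tell()): offset=0
After 2 (read(1)): returned 'T', offset=1
After 3 (read(8)): returned 'FB2JK31M', offset=9
After 4 (read(5)): returned 'UB7B5', offset=14
After 5 (seek(-4, CUR)): offset=10
After 6 (read(2)): returned 'B7', offset=12
After 7 (read(1)): returned 'B', offset=13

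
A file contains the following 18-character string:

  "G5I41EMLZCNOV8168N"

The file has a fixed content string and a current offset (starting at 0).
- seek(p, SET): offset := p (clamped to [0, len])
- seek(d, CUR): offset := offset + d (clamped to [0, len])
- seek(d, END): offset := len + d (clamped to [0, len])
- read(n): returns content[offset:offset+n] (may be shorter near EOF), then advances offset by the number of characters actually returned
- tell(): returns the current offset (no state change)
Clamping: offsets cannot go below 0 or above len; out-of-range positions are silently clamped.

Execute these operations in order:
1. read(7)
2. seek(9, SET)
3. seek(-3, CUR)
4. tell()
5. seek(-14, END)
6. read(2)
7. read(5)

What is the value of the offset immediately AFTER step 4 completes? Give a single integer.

Answer: 6

Derivation:
After 1 (read(7)): returned 'G5I41EM', offset=7
After 2 (seek(9, SET)): offset=9
After 3 (seek(-3, CUR)): offset=6
After 4 (tell()): offset=6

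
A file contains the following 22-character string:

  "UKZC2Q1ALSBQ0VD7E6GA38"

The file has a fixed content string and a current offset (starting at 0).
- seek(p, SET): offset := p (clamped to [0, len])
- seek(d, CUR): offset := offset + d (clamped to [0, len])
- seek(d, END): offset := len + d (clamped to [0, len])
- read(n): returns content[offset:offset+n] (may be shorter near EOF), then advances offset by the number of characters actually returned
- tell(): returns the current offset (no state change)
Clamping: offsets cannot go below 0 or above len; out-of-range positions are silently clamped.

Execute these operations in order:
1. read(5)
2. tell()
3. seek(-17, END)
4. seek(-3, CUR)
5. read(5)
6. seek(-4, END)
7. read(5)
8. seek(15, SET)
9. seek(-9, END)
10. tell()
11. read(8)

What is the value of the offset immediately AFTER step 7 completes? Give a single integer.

After 1 (read(5)): returned 'UKZC2', offset=5
After 2 (tell()): offset=5
After 3 (seek(-17, END)): offset=5
After 4 (seek(-3, CUR)): offset=2
After 5 (read(5)): returned 'ZC2Q1', offset=7
After 6 (seek(-4, END)): offset=18
After 7 (read(5)): returned 'GA38', offset=22

Answer: 22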